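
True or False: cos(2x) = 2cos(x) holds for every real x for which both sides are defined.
Claim: cos(2x) = 2cos(x).
Test a specific point where both sides are defined: x = 2π/3.
LHS = cos(2x) ≈ -0.5000
RHS = 2cos(x) ≈ -1.0000
Since -0.5000 ≠ -1.0000, the equation fails at this point, so it cannot hold for every real x for which both sides are defined.
The correct double-angle formula is cos(2x) = cos²x - sin²x.

Conclusion: False.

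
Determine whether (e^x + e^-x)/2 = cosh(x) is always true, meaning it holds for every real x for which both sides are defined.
Claim: (e^x + e^-x)/2 = cosh(x).
Reasoning: This is exactly the definition of the hyperbolic cosine: cosh(x) := (e^x + e^-x)/2.
So the two sides agree for every real x for which both sides are defined.

Conclusion: Yes, this is an identity.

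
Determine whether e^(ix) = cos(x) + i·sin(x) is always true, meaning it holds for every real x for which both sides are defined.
Claim: e^(ix) = cos(x) + i·sin(x).
Reasoning: Euler's formula. Expand e^(ix) = Σ (ix)^k / k!. Since i² = -1, the even-k terms are Σ (-1)^m x^(2m)/(2m)! = cos(x) and the odd-k terms are i · Σ (-1)^m x^(2m+1)/(2m+1)! = i·sin(x).
So the two sides agree for every real x for which both sides are defined.

Conclusion: Yes, this is an identity.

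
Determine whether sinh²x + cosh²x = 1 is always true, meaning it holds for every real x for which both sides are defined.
No, this is NOT an identity.

Claim: sinh²x + cosh²x = 1.
Test a specific point where both sides are defined: x = 2.
LHS = sinh²x + cosh²x ≈ 27.3082
RHS = 1 ≈ 1.0000
Since 27.3082 ≠ 1.0000, the equation fails at this point, so it cannot hold for every real x for which both sides are defined.
The correct hyperbolic identity is cosh²x - sinh²x = 1 (a difference); the sum sinh²x + cosh²x equals cosh(2x).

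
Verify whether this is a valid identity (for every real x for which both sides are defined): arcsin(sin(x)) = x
Claim: arcsin(sin(x)) = x.
Test a specific point where both sides are defined: x = 2π/3.
LHS = arcsin(sin(x)) ≈ 1.0472
RHS = x ≈ 2.0944
Since 1.0472 ≠ 2.0944, the equation fails at this point, so it cannot hold for every real x for which both sides are defined.
arcsin only returns values in [-π/2, π/2], so arcsin(sin(x)) = x holds only for x in that interval, not for all real x.

Conclusion: No, this is NOT an identity.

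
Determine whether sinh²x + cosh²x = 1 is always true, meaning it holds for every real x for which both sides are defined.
Claim: sinh²x + cosh²x = 1.
Test a specific point where both sides are defined: x = 2.
LHS = sinh²x + cosh²x ≈ 27.3082
RHS = 1 ≈ 1.0000
Since 27.3082 ≠ 1.0000, the equation fails at this point, so it cannot hold for every real x for which both sides are defined.
The correct hyperbolic identity is cosh²x - sinh²x = 1 (a difference); the sum sinh²x + cosh²x equals cosh(2x).

Conclusion: No, this is NOT an identity.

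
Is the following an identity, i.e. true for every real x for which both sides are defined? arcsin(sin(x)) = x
No, this is NOT an identity.

Claim: arcsin(sin(x)) = x.
Test a specific point where both sides are defined: x = 3π/4.
LHS = arcsin(sin(x)) ≈ 0.7854
RHS = x ≈ 2.3562
Since 0.7854 ≠ 2.3562, the equation fails at this point, so it cannot hold for every real x for which both sides are defined.
arcsin only returns values in [-π/2, π/2], so arcsin(sin(x)) = x holds only for x in that interval, not for all real x.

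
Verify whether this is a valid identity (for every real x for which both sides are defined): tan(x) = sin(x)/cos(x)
Yes, this is an identity.

Claim: tan(x) = sin(x)/cos(x).
Reasoning: For an angle x whose terminal point on the unit circle is (cos x, sin x), tan(x) is defined as the ratio (second coordinate)/(first coordinate) = sin(x)/cos(x), wherever cos(x) ≠ 0.
So the two sides agree for every real x for which both sides are defined.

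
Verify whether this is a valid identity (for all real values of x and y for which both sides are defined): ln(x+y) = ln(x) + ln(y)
No, this is NOT an identity.

Claim: ln(x+y) = ln(x) + ln(y).
Test a specific point where both sides are defined: x = 3/2, y = 2.
LHS = ln(x+y) ≈ 1.2528
RHS = ln(x) + ln(y) ≈ 1.0986
Since 1.2528 ≠ 1.0986, the equation fails at this point, so it cannot hold for all real values of x and y for which both sides are defined.
ln(x) + ln(y) = ln(xy), not ln(x+y).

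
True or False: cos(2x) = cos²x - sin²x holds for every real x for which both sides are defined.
Claim: cos(2x) = cos²x - sin²x.
Reasoning: Put y = x in the addition formula cos(x+y) = cos(x)cos(y) - sin(x)sin(y): cos(2x) = cos²x - sin²x.
So the two sides agree for every real x for which both sides are defined.

Conclusion: True.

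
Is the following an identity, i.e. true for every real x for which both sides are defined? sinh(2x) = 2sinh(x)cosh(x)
Claim: sinh(2x) = 2sinh(x)cosh(x).
Reasoning: 2sinh(x)cosh(x) = 2 · (e^x - e^-x)/2 · (e^x + e^-x)/2 = (e^(2x) - e^(-2x))/2 = sinh(2x).
So the two sides agree for every real x for which both sides are defined.

Conclusion: Yes, this is an identity.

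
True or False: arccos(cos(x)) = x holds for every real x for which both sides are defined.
Claim: arccos(cos(x)) = x.
Test a specific point where both sides are defined: x = -π/6.
LHS = arccos(cos(x)) ≈ 0.5236
RHS = x ≈ -0.5236
Since 0.5236 ≠ -0.5236, the equation fails at this point, so it cannot hold for every real x for which both sides are defined.
arccos only returns values in [0, π], so arccos(cos(x)) = x holds only for x in that interval, not for all real x.

Conclusion: False.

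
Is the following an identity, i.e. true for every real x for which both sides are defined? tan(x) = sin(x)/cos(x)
Yes, this is an identity.

Claim: tan(x) = sin(x)/cos(x).
Reasoning: For an angle x whose terminal point on the unit circle is (cos x, sin x), tan(x) is defined as the ratio (second coordinate)/(first coordinate) = sin(x)/cos(x), wherever cos(x) ≠ 0.
So the two sides agree for every real x for which both sides are defined.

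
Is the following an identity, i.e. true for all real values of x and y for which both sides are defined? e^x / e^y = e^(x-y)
Claim: e^x / e^y = e^(x-y).
Reasoning: 1/e^y = e^(-y), so e^x / e^y = e^x · e^(-y) = e^(x + (-y)) = e^(x-y) by the product rule for exponents.
So the two sides agree for all real values of x and y for which both sides are defined.

Conclusion: Yes, this is an identity.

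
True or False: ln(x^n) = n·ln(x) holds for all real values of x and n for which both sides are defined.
True.

Claim: ln(x^n) = n·ln(x).
Reasoning: The right side requires x > 0. For x > 0, x^n = (e^(ln x))^n = e^(n·ln x), so taking ln of both sides gives ln(x^n) = n·ln(x).
So the two sides agree for all real values of x and n for which both sides are defined.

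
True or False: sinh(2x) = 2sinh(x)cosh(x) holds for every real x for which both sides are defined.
True.

Claim: sinh(2x) = 2sinh(x)cosh(x).
Reasoning: 2sinh(x)cosh(x) = 2 · (e^x - e^-x)/2 · (e^x + e^-x)/2 = (e^(2x) - e^(-2x))/2 = sinh(2x).
So the two sides agree for every real x for which both sides are defined.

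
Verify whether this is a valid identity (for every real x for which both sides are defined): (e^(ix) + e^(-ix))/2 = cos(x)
Claim: (e^(ix) + e^(-ix))/2 = cos(x).
Reasoning: By Euler's formula e^(ix) = cos(x) + i·sin(x) and e^(-ix) = cos(x) - i·sin(x). Adding cancels the sine terms: e^(ix) + e^(-ix) = 2cos(x); divide by 2.
So the two sides agree for every real x for which both sides are defined.

Conclusion: Yes, this is an identity.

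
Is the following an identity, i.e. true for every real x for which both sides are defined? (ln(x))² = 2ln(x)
No, this is NOT an identity.

Claim: (ln(x))² = 2ln(x).
Test a specific point where both sides are defined: x = 3.
LHS = (ln(x))² ≈ 1.2069
RHS = 2ln(x) ≈ 2.1972
Since 1.2069 ≠ 2.1972, the equation fails at this point, so it cannot hold for every real x for which both sides are defined.
2ln(x) equals ln(x²), which is not the same as (ln x)².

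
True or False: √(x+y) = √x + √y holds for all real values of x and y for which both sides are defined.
False.

Claim: √(x+y) = √x + √y.
Test a specific point where both sides are defined: x = 4, y = 5.
LHS = √(x+y) ≈ 3.0000
RHS = √x + √y ≈ 4.2361
Since 3.0000 ≠ 4.2361, the equation fails at this point, so it cannot hold for all real values of x and y for which both sides are defined.
Squaring the right side gives x + 2√(xy) + y, not x + y.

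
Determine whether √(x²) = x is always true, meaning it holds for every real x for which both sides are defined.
No, this is NOT an identity.

Claim: √(x²) = x.
Test a specific point where both sides are defined: x = -1.
LHS = √(x²) ≈ 1.0000
RHS = x ≈ -1.0000
Since 1.0000 ≠ -1.0000, the equation fails at this point, so it cannot hold for every real x for which both sides are defined.
√(x²) = |x|, which differs from x whenever x < 0 (both sides are defined for every real x).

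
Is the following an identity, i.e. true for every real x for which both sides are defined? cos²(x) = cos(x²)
Claim: cos²(x) = cos(x²).
Test a specific point where both sides are defined: x = -π/3.
LHS = cos²(x) ≈ 0.2500
RHS = cos(x²) ≈ 0.4566
Since 0.2500 ≠ 0.4566, the equation fails at this point, so it cannot hold for every real x for which both sides are defined.
cos²(x) means (cos x)², squaring the output; cos(x²) squares the input. These are different functions.

Conclusion: No, this is NOT an identity.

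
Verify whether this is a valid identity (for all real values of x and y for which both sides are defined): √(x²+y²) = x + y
No, this is NOT an identity.

Claim: √(x²+y²) = x + y.
Test a specific point where both sides are defined: x = -2, y = 2.
LHS = √(x²+y²) ≈ 2.8284
RHS = x + y ≈ 0.0000
Since 2.8284 ≠ 0.0000, the equation fails at this point, so it cannot hold for all real values of x and y for which both sides are defined.
(x+y)² = x² + 2xy + y², not x² + y², so the square root does not split this way.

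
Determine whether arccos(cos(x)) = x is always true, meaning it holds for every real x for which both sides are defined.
Claim: arccos(cos(x)) = x.
Test a specific point where both sides are defined: x = -π/4.
LHS = arccos(cos(x)) ≈ 0.7854
RHS = x ≈ -0.7854
Since 0.7854 ≠ -0.7854, the equation fails at this point, so it cannot hold for every real x for which both sides are defined.
arccos only returns values in [0, π], so arccos(cos(x)) = x holds only for x in that interval, not for all real x.

Conclusion: No, this is NOT an identity.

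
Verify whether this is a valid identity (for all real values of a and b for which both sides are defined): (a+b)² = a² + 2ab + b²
Yes, this is an identity.

Claim: (a+b)² = a² + 2ab + b².
Reasoning: Expand: (a+b)² = (a+b)(a+b) = a·a + a·b + b·a + b·b = a² + 2ab + b².
So the two sides agree for all real values of a and b for which both sides are defined.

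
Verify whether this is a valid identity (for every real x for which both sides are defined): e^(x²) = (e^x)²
Claim: e^(x²) = (e^x)².
Test a specific point where both sides are defined: x = -2.
LHS = e^(x²) ≈ 54.5982
RHS = (e^x)² ≈ 0.0183
Since 54.5982 ≠ 0.0183, the equation fails at this point, so it cannot hold for every real x for which both sides are defined.
(e^x)² = e^(2x), and 2x ≠ x² in general.

Conclusion: No, this is NOT an identity.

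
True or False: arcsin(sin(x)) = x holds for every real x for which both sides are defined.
False.

Claim: arcsin(sin(x)) = x.
Test a specific point where both sides are defined: x = 3π/4.
LHS = arcsin(sin(x)) ≈ 0.7854
RHS = x ≈ 2.3562
Since 0.7854 ≠ 2.3562, the equation fails at this point, so it cannot hold for every real x for which both sides are defined.
arcsin only returns values in [-π/2, π/2], so arcsin(sin(x)) = x holds only for x in that interval, not for all real x.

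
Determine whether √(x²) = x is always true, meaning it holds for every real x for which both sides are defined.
No, this is NOT an identity.

Claim: √(x²) = x.
Test a specific point where both sides are defined: x = -3.
LHS = √(x²) ≈ 3.0000
RHS = x ≈ -3.0000
Since 3.0000 ≠ -3.0000, the equation fails at this point, so it cannot hold for every real x for which both sides are defined.
√(x²) = |x|, which differs from x whenever x < 0 (both sides are defined for every real x).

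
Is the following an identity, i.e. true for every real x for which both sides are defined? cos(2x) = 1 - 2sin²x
Yes, this is an identity.

Claim: cos(2x) = 1 - 2sin²x.
Reasoning: cos(2x) = cos²x - sin²x. Replace cos²x by 1 - sin²x: (1 - sin²x) - sin²x = 1 - 2sin²x.
So the two sides agree for every real x for which both sides are defined.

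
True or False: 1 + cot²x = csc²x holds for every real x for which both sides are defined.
Claim: 1 + cot²x = csc²x.
Reasoning: Start from sin²x + cos²x = 1 and divide every term by sin²x (allowed wherever cot x and csc x are defined): 1 + cot²x = 1/sin²x = csc²x.
So the two sides agree for every real x for which both sides are defined.

Conclusion: True.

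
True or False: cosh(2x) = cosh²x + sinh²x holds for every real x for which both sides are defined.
Claim: cosh(2x) = cosh²x + sinh²x.
Reasoning: cosh²x = (e^(2x) + 2 + e^(-2x))/4 and sinh²x = (e^(2x) - 2 + e^(-2x))/4. Adding gives (2e^(2x) + 2e^(-2x))/4 = (e^(2x) + e^(-2x))/2 = cosh(2x).
So the two sides agree for every real x for which both sides are defined.

Conclusion: True.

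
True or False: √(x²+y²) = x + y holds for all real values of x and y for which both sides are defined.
Claim: √(x²+y²) = x + y.
Test a specific point where both sides are defined: x = 1/2, y = 3/2.
LHS = √(x²+y²) ≈ 1.5811
RHS = x + y ≈ 2.0000
Since 1.5811 ≠ 2.0000, the equation fails at this point, so it cannot hold for all real values of x and y for which both sides are defined.
(x+y)² = x² + 2xy + y², not x² + y², so the square root does not split this way.

Conclusion: False.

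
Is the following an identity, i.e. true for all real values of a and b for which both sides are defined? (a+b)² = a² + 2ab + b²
Claim: (a+b)² = a² + 2ab + b².
Reasoning: Expand: (a+b)² = (a+b)(a+b) = a·a + a·b + b·a + b·b = a² + 2ab + b².
So the two sides agree for all real values of a and b for which both sides are defined.

Conclusion: Yes, this is an identity.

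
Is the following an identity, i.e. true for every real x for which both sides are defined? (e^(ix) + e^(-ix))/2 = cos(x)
Yes, this is an identity.

Claim: (e^(ix) + e^(-ix))/2 = cos(x).
Reasoning: By Euler's formula e^(ix) = cos(x) + i·sin(x) and e^(-ix) = cos(x) - i·sin(x). Adding cancels the sine terms: e^(ix) + e^(-ix) = 2cos(x); divide by 2.
So the two sides agree for every real x for which both sides are defined.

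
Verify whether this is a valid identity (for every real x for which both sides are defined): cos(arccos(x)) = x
Claim: cos(arccos(x)) = x.
Reasoning: For -1 ≤ x ≤ 1 (where arccos is defined), arccos(x) is by definition an angle whose cosine equals x. Taking the cosine of that angle returns x. (Note the other order, arccos(cos x) = x, is NOT an identity.)
So the two sides agree for every real x for which both sides are defined.

Conclusion: Yes, this is an identity.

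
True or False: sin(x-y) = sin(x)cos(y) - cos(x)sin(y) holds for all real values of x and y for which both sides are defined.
True.

Claim: sin(x-y) = sin(x)cos(y) - cos(x)sin(y).
Reasoning: Replace y by -y in sin(x+y) = sin(x)cos(y) + cos(x)sin(y) and use cos(-y) = cos(y), sin(-y) = -sin(y): sin(x-y) = sin(x)cos(y) - cos(x)sin(y).
So the two sides agree for all real values of x and y for which both sides are defined.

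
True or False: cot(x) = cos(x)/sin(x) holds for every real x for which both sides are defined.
Claim: cot(x) = cos(x)/sin(x).
Reasoning: cot(x) is defined as 1/tan(x) = 1/(sin(x)/cos(x)) = cos(x)/sin(x), wherever sin(x) ≠ 0.
So the two sides agree for every real x for which both sides are defined.

Conclusion: True.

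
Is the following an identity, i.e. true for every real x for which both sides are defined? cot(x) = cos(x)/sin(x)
Claim: cot(x) = cos(x)/sin(x).
Reasoning: cot(x) is defined as 1/tan(x) = 1/(sin(x)/cos(x)) = cos(x)/sin(x), wherever sin(x) ≠ 0.
So the two sides agree for every real x for which both sides are defined.

Conclusion: Yes, this is an identity.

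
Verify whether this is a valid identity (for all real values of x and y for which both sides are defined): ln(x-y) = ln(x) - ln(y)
Claim: ln(x-y) = ln(x) - ln(y).
Test a specific point where both sides are defined: x = 5, y = 1/2.
LHS = ln(x-y) ≈ 1.5041
RHS = ln(x) - ln(y) ≈ 2.3026
Since 1.5041 ≠ 2.3026, the equation fails at this point, so it cannot hold for all real values of x and y for which both sides are defined.
ln(x) - ln(y) = ln(x/y), not ln(x-y).

Conclusion: No, this is NOT an identity.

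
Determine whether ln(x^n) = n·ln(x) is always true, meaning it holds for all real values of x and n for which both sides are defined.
Claim: ln(x^n) = n·ln(x).
Reasoning: The right side requires x > 0. For x > 0, x^n = (e^(ln x))^n = e^(n·ln x), so taking ln of both sides gives ln(x^n) = n·ln(x).
So the two sides agree for all real values of x and n for which both sides are defined.

Conclusion: Yes, this is an identity.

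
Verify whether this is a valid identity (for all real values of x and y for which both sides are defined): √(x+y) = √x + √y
No, this is NOT an identity.

Claim: √(x+y) = √x + √y.
Test a specific point where both sides are defined: x = 4, y = 3.
LHS = √(x+y) ≈ 2.6458
RHS = √x + √y ≈ 3.7321
Since 2.6458 ≠ 3.7321, the equation fails at this point, so it cannot hold for all real values of x and y for which both sides are defined.
Squaring the right side gives x + 2√(xy) + y, not x + y.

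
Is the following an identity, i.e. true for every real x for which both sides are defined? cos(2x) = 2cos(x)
Claim: cos(2x) = 2cos(x).
Test a specific point where both sides are defined: x = π/3.
LHS = cos(2x) ≈ -0.5000
RHS = 2cos(x) ≈ 1.0000
Since -0.5000 ≠ 1.0000, the equation fails at this point, so it cannot hold for every real x for which both sides are defined.
The correct double-angle formula is cos(2x) = cos²x - sin²x.

Conclusion: No, this is NOT an identity.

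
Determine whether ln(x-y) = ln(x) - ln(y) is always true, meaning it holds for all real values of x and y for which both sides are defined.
No, this is NOT an identity.

Claim: ln(x-y) = ln(x) - ln(y).
Test a specific point where both sides are defined: x = 3, y = 2.
LHS = ln(x-y) ≈ 0.0000
RHS = ln(x) - ln(y) ≈ 0.4055
Since 0.0000 ≠ 0.4055, the equation fails at this point, so it cannot hold for all real values of x and y for which both sides are defined.
ln(x) - ln(y) = ln(x/y), not ln(x-y).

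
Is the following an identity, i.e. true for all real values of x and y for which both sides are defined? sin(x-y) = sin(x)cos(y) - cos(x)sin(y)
Claim: sin(x-y) = sin(x)cos(y) - cos(x)sin(y).
Reasoning: Replace y by -y in sin(x+y) = sin(x)cos(y) + cos(x)sin(y) and use cos(-y) = cos(y), sin(-y) = -sin(y): sin(x-y) = sin(x)cos(y) - cos(x)sin(y).
So the two sides agree for all real values of x and y for which both sides are defined.

Conclusion: Yes, this is an identity.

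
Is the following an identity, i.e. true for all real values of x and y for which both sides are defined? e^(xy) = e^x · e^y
Claim: e^(xy) = e^x · e^y.
Test a specific point where both sides are defined: x = -1, y = 3/2.
LHS = e^(xy) ≈ 0.2231
RHS = e^x · e^y ≈ 1.6487
Since 0.2231 ≠ 1.6487, the equation fails at this point, so it cannot hold for all real values of x and y for which both sides are defined.
e^x · e^y = e^(x+y), not e^(xy).

Conclusion: No, this is NOT an identity.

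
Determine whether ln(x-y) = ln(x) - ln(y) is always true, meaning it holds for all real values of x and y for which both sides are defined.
No, this is NOT an identity.

Claim: ln(x-y) = ln(x) - ln(y).
Test a specific point where both sides are defined: x = 2, y = 3/2.
LHS = ln(x-y) ≈ -0.6931
RHS = ln(x) - ln(y) ≈ 0.2877
Since -0.6931 ≠ 0.2877, the equation fails at this point, so it cannot hold for all real values of x and y for which both sides are defined.
ln(x) - ln(y) = ln(x/y), not ln(x-y).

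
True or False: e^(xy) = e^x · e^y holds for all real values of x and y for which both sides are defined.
Claim: e^(xy) = e^x · e^y.
Test a specific point where both sides are defined: x = -1, y = -2.
LHS = e^(xy) ≈ 7.3891
RHS = e^x · e^y ≈ 0.0498
Since 7.3891 ≠ 0.0498, the equation fails at this point, so it cannot hold for all real values of x and y for which both sides are defined.
e^x · e^y = e^(x+y), not e^(xy).

Conclusion: False.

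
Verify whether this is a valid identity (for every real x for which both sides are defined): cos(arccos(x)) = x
Yes, this is an identity.

Claim: cos(arccos(x)) = x.
Reasoning: For -1 ≤ x ≤ 1 (where arccos is defined), arccos(x) is by definition an angle whose cosine equals x. Taking the cosine of that angle returns x. (Note the other order, arccos(cos x) = x, is NOT an identity.)
So the two sides agree for every real x for which both sides are defined.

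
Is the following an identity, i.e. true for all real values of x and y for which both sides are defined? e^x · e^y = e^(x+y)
Yes, this is an identity.

Claim: e^x · e^y = e^(x+y).
Reasoning: This is the law of exponents for a common base: multiplying powers adds exponents. E.g. from the series, (Σ x^j/j!)(Σ y^k/k!) = Σ_m (Σ_{j+k=m} x^j y^k/(j!k!)) = Σ_m (x+y)^m/m! by the binomial theorem.
So the two sides agree for all real values of x and y for which both sides are defined.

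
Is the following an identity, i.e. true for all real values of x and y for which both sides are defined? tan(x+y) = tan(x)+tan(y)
Claim: tan(x+y) = tan(x)+tan(y).
Test a specific point where both sides are defined: x = π/4, y = π/3.
LHS = tan(x+y) ≈ -3.7321
RHS = tan(x)+tan(y) ≈ 2.7321
Since -3.7321 ≠ 2.7321, the equation fails at this point, so it cannot hold for all real values of x and y for which both sides are defined.
The correct formula is tan(x+y) = (tan(x) + tan(y))/(1 - tan(x)tan(y)).

Conclusion: No, this is NOT an identity.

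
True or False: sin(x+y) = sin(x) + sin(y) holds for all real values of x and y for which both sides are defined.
False.

Claim: sin(x+y) = sin(x) + sin(y).
Test a specific point where both sides are defined: x = π/2, y = π.
LHS = sin(x+y) ≈ -1.0000
RHS = sin(x) + sin(y) ≈ 1.0000
Since -1.0000 ≠ 1.0000, the equation fails at this point, so it cannot hold for all real values of x and y for which both sides are defined.
The correct expansion is sin(x+y) = sin(x)cos(y) + cos(x)sin(y); sine is not additive.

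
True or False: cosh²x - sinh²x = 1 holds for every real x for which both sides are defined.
Claim: cosh²x - sinh²x = 1.
Reasoning: With cosh(x) = (e^x + e^-x)/2 and sinh(x) = (e^x - e^-x)/2: cosh²x = (e^(2x) + 2 + e^(-2x))/4 and sinh²x = (e^(2x) - 2 + e^(-2x))/4. Subtracting leaves 4/4 = 1.
So the two sides agree for every real x for which both sides are defined.

Conclusion: True.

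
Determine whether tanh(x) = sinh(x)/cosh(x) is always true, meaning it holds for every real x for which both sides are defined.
Yes, this is an identity.

Claim: tanh(x) = sinh(x)/cosh(x).
Reasoning: tanh(x) is defined as sinh(x)/cosh(x) = (e^x - e^-x)/(e^x + e^-x); cosh(x) ≥ 1 is never zero, so this holds for every real x.
So the two sides agree for every real x for which both sides are defined.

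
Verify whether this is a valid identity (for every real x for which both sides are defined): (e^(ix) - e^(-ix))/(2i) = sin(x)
Yes, this is an identity.

Claim: (e^(ix) - e^(-ix))/(2i) = sin(x).
Reasoning: By Euler's formula e^(ix) = cos(x) + i·sin(x) and e^(-ix) = cos(x) - i·sin(x). Subtracting cancels the cosine terms: e^(ix) - e^(-ix) = 2i·sin(x); divide by 2i.
So the two sides agree for every real x for which both sides are defined.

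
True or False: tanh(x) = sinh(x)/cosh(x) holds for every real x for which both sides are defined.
Claim: tanh(x) = sinh(x)/cosh(x).
Reasoning: tanh(x) is defined as sinh(x)/cosh(x) = (e^x - e^-x)/(e^x + e^-x); cosh(x) ≥ 1 is never zero, so this holds for every real x.
So the two sides agree for every real x for which both sides are defined.

Conclusion: True.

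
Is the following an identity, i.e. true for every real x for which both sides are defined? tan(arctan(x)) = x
Yes, this is an identity.

Claim: tan(arctan(x)) = x.
Reasoning: For every real x, arctan(x) is by definition the angle in (-π/2, π/2) whose tangent equals x. Taking the tangent of that angle returns x.
So the two sides agree for every real x for which both sides are defined.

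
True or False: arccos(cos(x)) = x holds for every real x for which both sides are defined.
Claim: arccos(cos(x)) = x.
Test a specific point where both sides are defined: x = -π/3.
LHS = arccos(cos(x)) ≈ 1.0472
RHS = x ≈ -1.0472
Since 1.0472 ≠ -1.0472, the equation fails at this point, so it cannot hold for every real x for which both sides are defined.
arccos only returns values in [0, π], so arccos(cos(x)) = x holds only for x in that interval, not for all real x.

Conclusion: False.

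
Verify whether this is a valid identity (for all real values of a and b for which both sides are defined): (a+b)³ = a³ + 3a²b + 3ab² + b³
Claim: (a+b)³ = a³ + 3a²b + 3ab² + b³.
Reasoning: (a+b)³ = (a+b)(a+b)² = (a+b)(a² + 2ab + b²) = a³ + 2a²b + ab² + a²b + 2ab² + b³ = a³ + 3a²b + 3ab² + b³.
So the two sides agree for all real values of a and b for which both sides are defined.

Conclusion: Yes, this is an identity.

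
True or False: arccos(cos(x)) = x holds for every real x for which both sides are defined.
Claim: arccos(cos(x)) = x.
Test a specific point where both sides are defined: x = -π/3.
LHS = arccos(cos(x)) ≈ 1.0472
RHS = x ≈ -1.0472
Since 1.0472 ≠ -1.0472, the equation fails at this point, so it cannot hold for every real x for which both sides are defined.
arccos only returns values in [0, π], so arccos(cos(x)) = x holds only for x in that interval, not for all real x.

Conclusion: False.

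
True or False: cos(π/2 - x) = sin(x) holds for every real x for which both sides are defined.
Claim: cos(π/2 - x) = sin(x).
Reasoning: Use cos(u - v) = cos(u)cos(v) + sin(u)sin(v) with u = π/2, v = x: cos(π/2)cos(x) + sin(π/2)sin(x) = 0·cos(x) + 1·sin(x) = sin(x).
So the two sides agree for every real x for which both sides are defined.

Conclusion: True.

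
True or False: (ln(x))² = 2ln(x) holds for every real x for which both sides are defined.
Claim: (ln(x))² = 2ln(x).
Test a specific point where both sides are defined: x = 3.
LHS = (ln(x))² ≈ 1.2069
RHS = 2ln(x) ≈ 2.1972
Since 1.2069 ≠ 2.1972, the equation fails at this point, so it cannot hold for every real x for which both sides are defined.
2ln(x) equals ln(x²), which is not the same as (ln x)².

Conclusion: False.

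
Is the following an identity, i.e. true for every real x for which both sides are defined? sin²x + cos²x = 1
Yes, this is an identity.

Claim: sin²x + cos²x = 1.
Reasoning: The point (cos x, sin x) lies on the unit circle X² + Y² = 1, so cos²x + sin²x = 1 for every real x.
So the two sides agree for every real x for which both sides are defined.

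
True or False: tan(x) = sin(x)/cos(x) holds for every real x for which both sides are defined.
Claim: tan(x) = sin(x)/cos(x).
Reasoning: For an angle x whose terminal point on the unit circle is (cos x, sin x), tan(x) is defined as the ratio (second coordinate)/(first coordinate) = sin(x)/cos(x), wherever cos(x) ≠ 0.
So the two sides agree for every real x for which both sides are defined.

Conclusion: True.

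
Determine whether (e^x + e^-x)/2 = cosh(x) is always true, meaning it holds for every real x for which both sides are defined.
Yes, this is an identity.

Claim: (e^x + e^-x)/2 = cosh(x).
Reasoning: This is exactly the definition of the hyperbolic cosine: cosh(x) := (e^x + e^-x)/2.
So the two sides agree for every real x for which both sides are defined.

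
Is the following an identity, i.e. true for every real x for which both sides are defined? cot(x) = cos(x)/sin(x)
Claim: cot(x) = cos(x)/sin(x).
Reasoning: cot(x) is defined as 1/tan(x) = 1/(sin(x)/cos(x)) = cos(x)/sin(x), wherever sin(x) ≠ 0.
So the two sides agree for every real x for which both sides are defined.

Conclusion: Yes, this is an identity.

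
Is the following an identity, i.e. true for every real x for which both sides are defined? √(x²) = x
Claim: √(x²) = x.
Test a specific point where both sides are defined: x = -3.
LHS = √(x²) ≈ 3.0000
RHS = x ≈ -3.0000
Since 3.0000 ≠ -3.0000, the equation fails at this point, so it cannot hold for every real x for which both sides are defined.
√(x²) = |x|, which differs from x whenever x < 0 (both sides are defined for every real x).

Conclusion: No, this is NOT an identity.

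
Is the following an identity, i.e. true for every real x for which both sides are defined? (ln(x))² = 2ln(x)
Claim: (ln(x))² = 2ln(x).
Test a specific point where both sides are defined: x = 3.
LHS = (ln(x))² ≈ 1.2069
RHS = 2ln(x) ≈ 2.1972
Since 1.2069 ≠ 2.1972, the equation fails at this point, so it cannot hold for every real x for which both sides are defined.
2ln(x) equals ln(x²), which is not the same as (ln x)².

Conclusion: No, this is NOT an identity.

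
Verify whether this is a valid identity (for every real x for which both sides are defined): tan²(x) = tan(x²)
No, this is NOT an identity.

Claim: tan²(x) = tan(x²).
Test a specific point where both sides are defined: x = π/4.
LHS = tan²(x) ≈ 1.0000
RHS = tan(x²) ≈ 0.7092
Since 1.0000 ≠ 0.7092, the equation fails at this point, so it cannot hold for every real x for which both sides are defined.
tan²(x) means (tan x)², squaring the output; tan(x²) squares the input. These are different functions.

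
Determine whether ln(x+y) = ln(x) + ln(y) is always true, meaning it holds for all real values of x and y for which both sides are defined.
No, this is NOT an identity.

Claim: ln(x+y) = ln(x) + ln(y).
Test a specific point where both sides are defined: x = 4, y = 3/2.
LHS = ln(x+y) ≈ 1.7047
RHS = ln(x) + ln(y) ≈ 1.7918
Since 1.7047 ≠ 1.7918, the equation fails at this point, so it cannot hold for all real values of x and y for which both sides are defined.
ln(x) + ln(y) = ln(xy), not ln(x+y).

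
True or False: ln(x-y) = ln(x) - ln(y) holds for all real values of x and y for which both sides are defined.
False.

Claim: ln(x-y) = ln(x) - ln(y).
Test a specific point where both sides are defined: x = 1, y = 1/2.
LHS = ln(x-y) ≈ -0.6931
RHS = ln(x) - ln(y) ≈ 0.6931
Since -0.6931 ≠ 0.6931, the equation fails at this point, so it cannot hold for all real values of x and y for which both sides are defined.
ln(x) - ln(y) = ln(x/y), not ln(x-y).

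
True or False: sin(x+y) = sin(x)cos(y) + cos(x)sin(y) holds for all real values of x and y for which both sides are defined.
Claim: sin(x+y) = sin(x)cos(y) + cos(x)sin(y).
Reasoning: By Euler's formula e^(i(x+y)) = e^(ix)·e^(iy) = (cos x + i·sin x)(cos y + i·sin y). The imaginary part of the left side is sin(x+y); the imaginary part of the product is sin(x)cos(y) + cos(x)sin(y).
So the two sides agree for all real values of x and y for which both sides are defined.

Conclusion: True.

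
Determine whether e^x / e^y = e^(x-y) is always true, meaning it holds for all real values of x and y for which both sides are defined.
Claim: e^x / e^y = e^(x-y).
Reasoning: 1/e^y = e^(-y), so e^x / e^y = e^x · e^(-y) = e^(x + (-y)) = e^(x-y) by the product rule for exponents.
So the two sides agree for all real values of x and y for which both sides are defined.

Conclusion: Yes, this is an identity.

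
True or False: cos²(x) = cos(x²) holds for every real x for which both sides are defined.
Claim: cos²(x) = cos(x²).
Test a specific point where both sides are defined: x = -π/2.
LHS = cos²(x) ≈ 0.0000
RHS = cos(x²) ≈ -0.7812
Since 0.0000 ≠ -0.7812, the equation fails at this point, so it cannot hold for every real x for which both sides are defined.
cos²(x) means (cos x)², squaring the output; cos(x²) squares the input. These are different functions.

Conclusion: False.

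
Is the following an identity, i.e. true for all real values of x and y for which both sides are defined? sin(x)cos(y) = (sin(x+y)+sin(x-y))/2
Yes, this is an identity.

Claim: sin(x)cos(y) = (sin(x+y)+sin(x-y))/2.
Reasoning: sin(x+y) = sin(x)cos(y) + cos(x)sin(y) and sin(x-y) = sin(x)cos(y) - cos(x)sin(y). Adding, sin(x+y) + sin(x-y) = 2sin(x)cos(y); divide by 2.
So the two sides agree for all real values of x and y for which both sides are defined.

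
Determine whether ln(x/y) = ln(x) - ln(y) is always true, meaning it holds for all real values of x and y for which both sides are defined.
Claim: ln(x/y) = ln(x) - ln(y).
Reasoning: Both sides are simultaneously defined only when x, y > 0. Write x = e^p, y = e^q. Then x/y = e^(p-q), so ln(x/y) = p - q = ln(x) - ln(y).
So the two sides agree for all real values of x and y for which both sides are defined.

Conclusion: Yes, this is an identity.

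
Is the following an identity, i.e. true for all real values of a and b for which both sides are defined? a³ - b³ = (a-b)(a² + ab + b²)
Yes, this is an identity.

Claim: a³ - b³ = (a-b)(a² + ab + b²).
Reasoning: Expand the right side: (a-b)(a² + ab + b²) = a³ + a²b + ab² - a²b - ab² - b³ = a³ - b³ (the middle terms cancel in pairs).
So the two sides agree for all real values of a and b for which both sides are defined.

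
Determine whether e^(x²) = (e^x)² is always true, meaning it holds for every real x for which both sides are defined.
No, this is NOT an identity.

Claim: e^(x²) = (e^x)².
Test a specific point where both sides are defined: x = -2.
LHS = e^(x²) ≈ 54.5982
RHS = (e^x)² ≈ 0.0183
Since 54.5982 ≠ 0.0183, the equation fails at this point, so it cannot hold for every real x for which both sides are defined.
(e^x)² = e^(2x), and 2x ≠ x² in general.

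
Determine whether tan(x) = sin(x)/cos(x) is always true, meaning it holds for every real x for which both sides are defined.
Claim: tan(x) = sin(x)/cos(x).
Reasoning: For an angle x whose terminal point on the unit circle is (cos x, sin x), tan(x) is defined as the ratio (second coordinate)/(first coordinate) = sin(x)/cos(x), wherever cos(x) ≠ 0.
So the two sides agree for every real x for which both sides are defined.

Conclusion: Yes, this is an identity.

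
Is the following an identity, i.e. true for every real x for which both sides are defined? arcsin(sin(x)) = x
Claim: arcsin(sin(x)) = x.
Test a specific point where both sides are defined: x = π.
LHS = arcsin(sin(x)) ≈ 0.0000
RHS = x ≈ 3.1416
Since 0.0000 ≠ 3.1416, the equation fails at this point, so it cannot hold for every real x for which both sides are defined.
arcsin only returns values in [-π/2, π/2], so arcsin(sin(x)) = x holds only for x in that interval, not for all real x.

Conclusion: No, this is NOT an identity.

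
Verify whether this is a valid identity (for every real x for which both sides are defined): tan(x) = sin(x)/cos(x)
Yes, this is an identity.

Claim: tan(x) = sin(x)/cos(x).
Reasoning: For an angle x whose terminal point on the unit circle is (cos x, sin x), tan(x) is defined as the ratio (second coordinate)/(first coordinate) = sin(x)/cos(x), wherever cos(x) ≠ 0.
So the two sides agree for every real x for which both sides are defined.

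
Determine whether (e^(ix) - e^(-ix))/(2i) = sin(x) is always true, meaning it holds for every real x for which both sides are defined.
Claim: (e^(ix) - e^(-ix))/(2i) = sin(x).
Reasoning: By Euler's formula e^(ix) = cos(x) + i·sin(x) and e^(-ix) = cos(x) - i·sin(x). Subtracting cancels the cosine terms: e^(ix) - e^(-ix) = 2i·sin(x); divide by 2i.
So the two sides agree for every real x for which both sides are defined.

Conclusion: Yes, this is an identity.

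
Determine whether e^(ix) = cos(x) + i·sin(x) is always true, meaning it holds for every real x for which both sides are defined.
Yes, this is an identity.

Claim: e^(ix) = cos(x) + i·sin(x).
Reasoning: Euler's formula. Expand e^(ix) = Σ (ix)^k / k!. Since i² = -1, the even-k terms are Σ (-1)^m x^(2m)/(2m)! = cos(x) and the odd-k terms are i · Σ (-1)^m x^(2m+1)/(2m+1)! = i·sin(x).
So the two sides agree for every real x for which both sides are defined.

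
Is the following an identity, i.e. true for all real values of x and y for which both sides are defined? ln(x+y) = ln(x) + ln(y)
Claim: ln(x+y) = ln(x) + ln(y).
Test a specific point where both sides are defined: x = 4, y = 1.
LHS = ln(x+y) ≈ 1.6094
RHS = ln(x) + ln(y) ≈ 1.3863
Since 1.6094 ≠ 1.3863, the equation fails at this point, so it cannot hold for all real values of x and y for which both sides are defined.
ln(x) + ln(y) = ln(xy), not ln(x+y).

Conclusion: No, this is NOT an identity.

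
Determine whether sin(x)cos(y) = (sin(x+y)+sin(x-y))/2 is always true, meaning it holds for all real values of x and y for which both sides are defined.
Claim: sin(x)cos(y) = (sin(x+y)+sin(x-y))/2.
Reasoning: sin(x+y) = sin(x)cos(y) + cos(x)sin(y) and sin(x-y) = sin(x)cos(y) - cos(x)sin(y). Adding, sin(x+y) + sin(x-y) = 2sin(x)cos(y); divide by 2.
So the two sides agree for all real values of x and y for which both sides are defined.

Conclusion: Yes, this is an identity.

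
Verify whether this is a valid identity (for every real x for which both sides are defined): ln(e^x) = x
Yes, this is an identity.

Claim: ln(e^x) = x.
Reasoning: ln is the inverse of the exponential: ln(e^x) asks for the exponent p with e^p = e^x, and since e^p is one-to-one that exponent is p = x.
So the two sides agree for every real x for which both sides are defined.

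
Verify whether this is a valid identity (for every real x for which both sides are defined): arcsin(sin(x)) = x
No, this is NOT an identity.

Claim: arcsin(sin(x)) = x.
Test a specific point where both sides are defined: x = 2π/3.
LHS = arcsin(sin(x)) ≈ 1.0472
RHS = x ≈ 2.0944
Since 1.0472 ≠ 2.0944, the equation fails at this point, so it cannot hold for every real x for which both sides are defined.
arcsin only returns values in [-π/2, π/2], so arcsin(sin(x)) = x holds only for x in that interval, not for all real x.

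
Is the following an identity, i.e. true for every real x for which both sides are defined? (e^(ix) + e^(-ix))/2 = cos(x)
Claim: (e^(ix) + e^(-ix))/2 = cos(x).
Reasoning: By Euler's formula e^(ix) = cos(x) + i·sin(x) and e^(-ix) = cos(x) - i·sin(x). Adding cancels the sine terms: e^(ix) + e^(-ix) = 2cos(x); divide by 2.
So the two sides agree for every real x for which both sides are defined.

Conclusion: Yes, this is an identity.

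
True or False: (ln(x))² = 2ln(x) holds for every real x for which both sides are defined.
Claim: (ln(x))² = 2ln(x).
Test a specific point where both sides are defined: x = 5.
LHS = (ln(x))² ≈ 2.5903
RHS = 2ln(x) ≈ 3.2189
Since 2.5903 ≠ 3.2189, the equation fails at this point, so it cannot hold for every real x for which both sides are defined.
2ln(x) equals ln(x²), which is not the same as (ln x)².

Conclusion: False.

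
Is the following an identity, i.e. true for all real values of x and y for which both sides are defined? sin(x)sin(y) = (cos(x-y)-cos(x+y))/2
Claim: sin(x)sin(y) = (cos(x-y)-cos(x+y))/2.
Reasoning: cos(x-y) = cos(x)cos(y) + sin(x)sin(y) and cos(x+y) = cos(x)cos(y) - sin(x)sin(y). Subtracting, cos(x-y) - cos(x+y) = 2sin(x)sin(y); divide by 2.
So the two sides agree for all real values of x and y for which both sides are defined.

Conclusion: Yes, this is an identity.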